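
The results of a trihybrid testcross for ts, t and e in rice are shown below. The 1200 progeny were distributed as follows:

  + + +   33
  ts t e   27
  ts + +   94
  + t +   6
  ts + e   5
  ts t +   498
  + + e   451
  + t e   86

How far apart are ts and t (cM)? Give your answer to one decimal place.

15.9 cM

The two most frequent reciprocal classes, ts t + and + + e, are the parental types, so the F1 was ts t + / + + e.
The two rarest classes, + t + and ts + e, are the double crossovers. Comparing them with the parentals, only the ts allele has switched, so ts is the middle locus and the order is e – ts – t.
Crossovers in the ts–t interval produce the single-crossover classes ts + + and + t e (94 + 86 = 180) plus the double crossovers (11).
RF(ts–t) = (180 + 11) / 1200 = 191/1200 = 0.1592 → 15.9 cM.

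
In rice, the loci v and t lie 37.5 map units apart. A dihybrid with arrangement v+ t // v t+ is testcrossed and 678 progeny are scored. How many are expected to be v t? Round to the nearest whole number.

127

A map distance of 37.5 map units corresponds to a recombination frequency of 0.375.
The F1 is v+ t / v t+, so v t is a recombinant gamete class with expected frequency r/2 = 0.375/2 = 0.1875.
Expected number = 0.1875 × 678 = 127.12 ≈ 127.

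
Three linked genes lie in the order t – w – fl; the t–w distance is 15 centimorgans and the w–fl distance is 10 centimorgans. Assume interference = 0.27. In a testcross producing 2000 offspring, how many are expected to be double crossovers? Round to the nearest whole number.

Map distances give recombination frequencies of 0.150 and 0.100 for the two intervals.
With interference 0.27 (so coincidence = 0.73), expected double-crossover frequency = 0.150 × 0.100 × 0.73 = 0.01095.
Expected number = 0.01095 × 2000 = 21.90 ≈ 22.

22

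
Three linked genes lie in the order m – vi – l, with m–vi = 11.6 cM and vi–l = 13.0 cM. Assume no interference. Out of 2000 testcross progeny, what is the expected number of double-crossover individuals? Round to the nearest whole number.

Map distances give recombination frequencies of 0.116 and 0.130 for the two intervals.
With no interference, expected double-crossover frequency = 0.116 × 0.130 = 0.01508.
Expected number = 0.01508 × 2000 = 30.16 ≈ 30.

30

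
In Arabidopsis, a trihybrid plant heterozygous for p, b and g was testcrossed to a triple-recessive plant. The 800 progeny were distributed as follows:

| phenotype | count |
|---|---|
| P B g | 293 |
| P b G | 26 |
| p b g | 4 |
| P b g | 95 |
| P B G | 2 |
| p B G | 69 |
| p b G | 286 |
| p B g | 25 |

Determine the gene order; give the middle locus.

g

The two most frequent reciprocal classes, p b G and P B g, are the parental types, so the F1 was p b G / P B g.
The two rarest classes, p b g and P B G, are the double crossovers. Comparing them with the parentals, only the g allele has switched, so g is the middle locus and the order is b – g – p.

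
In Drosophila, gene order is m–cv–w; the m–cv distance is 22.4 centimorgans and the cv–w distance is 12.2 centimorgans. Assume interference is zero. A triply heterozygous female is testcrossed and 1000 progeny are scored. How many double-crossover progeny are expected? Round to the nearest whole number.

Map distances give recombination frequencies of 0.224 and 0.122 for the two intervals.
With no interference, expected double-crossover frequency = 0.224 × 0.122 = 0.02733.
Expected number = 0.02733 × 1000 = 27.33 ≈ 27.

27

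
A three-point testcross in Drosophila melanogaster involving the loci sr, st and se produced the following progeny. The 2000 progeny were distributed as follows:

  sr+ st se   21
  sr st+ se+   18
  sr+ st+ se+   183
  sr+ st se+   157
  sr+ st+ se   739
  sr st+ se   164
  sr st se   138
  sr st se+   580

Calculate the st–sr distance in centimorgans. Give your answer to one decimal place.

18.0 centimorgans

The two most frequent reciprocal classes, sr st se+ and sr+ st+ se, are the parental types, so the F1 was sr st se+ / sr+ st+ se.
The two rarest classes, sr st+ se+ and sr+ st se, are the double crossovers. Comparing them with the parentals, only the st allele has switched, so st is the middle locus and the order is se – st – sr.
Crossovers in the st–sr interval produce the single-crossover classes sr+ st se+ and sr st+ se (157 + 164 = 321) plus the double crossovers (39).
RF(st–sr) = (321 + 39) / 2000 = 360/2000 = 0.1800 → 18.0 centimorgans.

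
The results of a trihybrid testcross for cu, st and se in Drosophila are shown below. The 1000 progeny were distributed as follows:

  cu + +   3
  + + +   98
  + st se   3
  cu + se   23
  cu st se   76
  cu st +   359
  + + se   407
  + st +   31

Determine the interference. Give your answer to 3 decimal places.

The two most frequent reciprocal classes, cu st + and + + se, are the parental types, so the F1 was cu st + / + + se.
The two rarest classes, cu + + and + st se, are the double crossovers. Comparing them with the parentals, only the st allele has switched, so st is the middle locus and the order is cu – st – se.
cu–st: (54 + 6)/1000 = 0.0600; st–se: (174 + 6)/1000 = 0.1800.
Expected DCO frequency = 0.0600 × 0.1800 ≈ 0.01080; observed = 6/1000 ≈ 0.00600.
Coefficient of coincidence = 0.00600/0.01080 ≈ 0.556; interference = 1 − 0.556 = 0.444.

0.444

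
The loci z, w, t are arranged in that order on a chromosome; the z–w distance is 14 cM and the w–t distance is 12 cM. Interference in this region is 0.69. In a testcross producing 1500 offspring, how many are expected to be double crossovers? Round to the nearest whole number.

8

Map distances give recombination frequencies of 0.140 and 0.120 for the two intervals.
With interference 0.69 (so coincidence = 0.31), expected double-crossover frequency = 0.140 × 0.120 × 0.31 = 0.00521.
Expected number = 0.00521 × 1500 = 7.81 ≈ 8.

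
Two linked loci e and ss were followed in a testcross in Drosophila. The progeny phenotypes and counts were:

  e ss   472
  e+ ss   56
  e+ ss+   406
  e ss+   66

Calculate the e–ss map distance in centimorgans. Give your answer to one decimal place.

12.2 centimorgans

The two most frequent classes, e+ ss+ (406) and e ss (472), are the parental types, so the F1 was e+ ss+ / e ss.
The recombinant classes are e+ ss and e ss+: 56 + 66 = 122.
Recombination frequency = 122/1000 = 0.1220 ≈ 12.2%, i.e. 12.2 centimorgans.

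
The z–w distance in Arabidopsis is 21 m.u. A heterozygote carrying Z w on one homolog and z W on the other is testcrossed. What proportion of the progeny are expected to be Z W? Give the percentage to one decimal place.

10.5%

A map distance of 21 m.u. corresponds to a recombination frequency of 0.210.
The F1 is Z w / z W, so Z W is a recombinant gamete class with expected frequency r/2 = 0.210/2 = 0.1050.
That is 0.1050 = 10.5% of the progeny.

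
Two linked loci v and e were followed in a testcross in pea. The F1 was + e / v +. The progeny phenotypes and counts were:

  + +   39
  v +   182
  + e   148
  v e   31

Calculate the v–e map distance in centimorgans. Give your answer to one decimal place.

The recombinant classes are + + and v e: 39 + 31 = 70.
Recombination frequency = 70/400 = 0.1750 ≈ 17.5%, i.e. 17.5 centimorgans.

17.5 centimorgans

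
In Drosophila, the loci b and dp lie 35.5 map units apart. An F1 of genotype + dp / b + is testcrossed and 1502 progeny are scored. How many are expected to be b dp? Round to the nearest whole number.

267

A map distance of 35.5 map units corresponds to a recombination frequency of 0.355.
The F1 is + dp / b +, so b dp is a recombinant gamete class with expected frequency r/2 = 0.355/2 = 0.1775.
Expected number = 0.1775 × 1502 = 266.60 ≈ 267.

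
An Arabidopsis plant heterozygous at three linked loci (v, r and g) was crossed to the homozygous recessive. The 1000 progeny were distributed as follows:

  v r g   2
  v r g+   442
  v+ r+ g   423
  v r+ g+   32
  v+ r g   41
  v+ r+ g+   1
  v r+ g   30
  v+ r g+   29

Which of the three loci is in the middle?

The two most frequent reciprocal classes, v+ r+ g and v r g+, are the parental types, so the F1 was v+ r+ g / v r g+.
The two rarest classes, v+ r+ g+ and v r g, are the double crossovers. Comparing them with the parentals, only the g allele has switched, so g is the middle locus and the order is v – g – r.

g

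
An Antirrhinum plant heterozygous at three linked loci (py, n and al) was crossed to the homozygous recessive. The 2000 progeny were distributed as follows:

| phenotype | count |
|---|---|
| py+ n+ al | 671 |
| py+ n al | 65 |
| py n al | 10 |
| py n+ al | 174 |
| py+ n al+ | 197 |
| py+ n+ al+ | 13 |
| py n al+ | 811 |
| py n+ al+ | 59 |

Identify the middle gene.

The two most frequent reciprocal classes, py+ n+ al and py n al+, are the parental types, so the F1 was py+ n+ al / py n al+.
The two rarest classes, py+ n+ al+ and py n al, are the double crossovers. Comparing them with the parentals, only the al allele has switched, so al is the middle locus and the order is py – al – n.

al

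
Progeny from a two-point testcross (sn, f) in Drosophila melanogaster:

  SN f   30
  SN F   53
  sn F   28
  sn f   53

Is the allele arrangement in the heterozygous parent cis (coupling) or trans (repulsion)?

The two most frequent classes are SN F (53) and sn f (53); these are the parental (non-recombinant) types.
So the F1 carried SN F on one chromosome and sn f on the other — the recessive alleles are on the same chromosome (cis / coupling).

cis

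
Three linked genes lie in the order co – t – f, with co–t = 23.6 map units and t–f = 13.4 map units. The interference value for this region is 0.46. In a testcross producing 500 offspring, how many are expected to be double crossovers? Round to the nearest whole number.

9

Map distances give recombination frequencies of 0.236 and 0.134 for the two intervals.
With interference 0.46 (so coincidence = 0.54), expected double-crossover frequency = 0.236 × 0.134 × 0.54 = 0.01708.
Expected number = 0.01708 × 500 = 8.54 ≈ 9.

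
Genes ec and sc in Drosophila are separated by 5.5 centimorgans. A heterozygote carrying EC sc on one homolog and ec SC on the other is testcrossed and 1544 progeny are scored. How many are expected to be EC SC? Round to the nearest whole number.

A map distance of 5.5 centimorgans corresponds to a recombination frequency of 0.055.
The F1 is EC sc / ec SC, so EC SC is a recombinant gamete class with expected frequency r/2 = 0.055/2 = 0.0275.
Expected number = 0.0275 × 1544 = 42.46 ≈ 42.

42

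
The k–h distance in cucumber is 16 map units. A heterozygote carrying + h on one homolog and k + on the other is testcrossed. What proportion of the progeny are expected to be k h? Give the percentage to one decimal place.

A map distance of 16 map units corresponds to a recombination frequency of 0.160.
The F1 is + h / k +, so k h is a recombinant gamete class with expected frequency r/2 = 0.160/2 = 0.0800.
That is 0.0800 = 8.0% of the progeny.

8.0%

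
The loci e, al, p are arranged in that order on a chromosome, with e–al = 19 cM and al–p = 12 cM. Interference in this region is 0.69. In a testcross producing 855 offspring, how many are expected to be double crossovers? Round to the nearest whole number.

6

Map distances give recombination frequencies of 0.190 and 0.120 for the two intervals.
With interference 0.69 (so coincidence = 0.31), expected double-crossover frequency = 0.190 × 0.120 × 0.31 = 0.00707.
Expected number = 0.00707 × 855 = 6.04 ≈ 6.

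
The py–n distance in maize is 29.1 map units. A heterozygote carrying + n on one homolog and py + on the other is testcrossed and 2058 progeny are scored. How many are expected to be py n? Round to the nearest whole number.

A map distance of 29.1 map units corresponds to a recombination frequency of 0.291.
The F1 is + n / py +, so py n is a recombinant gamete class with expected frequency r/2 = 0.291/2 = 0.1455.
Expected number = 0.1455 × 2058 = 299.44 ≈ 299.

299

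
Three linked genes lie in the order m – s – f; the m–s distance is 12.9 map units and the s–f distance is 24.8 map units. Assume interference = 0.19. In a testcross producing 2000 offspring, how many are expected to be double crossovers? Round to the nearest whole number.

52

Map distances give recombination frequencies of 0.129 and 0.248 for the two intervals.
With interference 0.19 (so coincidence = 0.81), expected double-crossover frequency = 0.129 × 0.248 × 0.81 = 0.02591.
Expected number = 0.02591 × 2000 = 51.83 ≈ 52.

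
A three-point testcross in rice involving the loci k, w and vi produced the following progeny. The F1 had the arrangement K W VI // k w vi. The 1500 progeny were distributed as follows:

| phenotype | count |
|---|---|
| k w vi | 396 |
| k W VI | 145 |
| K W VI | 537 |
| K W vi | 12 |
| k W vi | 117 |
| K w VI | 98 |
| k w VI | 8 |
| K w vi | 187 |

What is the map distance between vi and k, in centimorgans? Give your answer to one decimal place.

23.5 centimorgans

The two rarest classes, K W vi and k w VI, are the double crossovers. Comparing them with the parentals, only the vi allele has switched, so vi is the middle locus and the order is w – vi – k.
Crossovers in the vi–k interval produce the single-crossover classes k W VI and K w vi (145 + 187 = 332) plus the double crossovers (20).
RF(vi–k) = (332 + 20) / 1500 = 352/1500 = 0.2347 → 23.5 centimorgans.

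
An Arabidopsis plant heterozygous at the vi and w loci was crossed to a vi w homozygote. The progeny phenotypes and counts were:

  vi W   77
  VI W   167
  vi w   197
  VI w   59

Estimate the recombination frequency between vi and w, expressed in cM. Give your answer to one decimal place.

27.2 cM

The two most frequent classes, VI W (167) and vi w (197), are the parental types, so the F1 was VI W / vi w.
The recombinant classes are VI w and vi W: 59 + 77 = 136.
Recombination frequency = 136/500 = 0.2720 ≈ 27.2%, i.e. 27.2 cM.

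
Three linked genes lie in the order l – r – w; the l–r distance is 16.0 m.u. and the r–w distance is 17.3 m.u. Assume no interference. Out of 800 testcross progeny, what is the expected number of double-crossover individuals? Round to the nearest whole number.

22

Map distances give recombination frequencies of 0.160 and 0.173 for the two intervals.
With no interference, expected double-crossover frequency = 0.160 × 0.173 = 0.02768.
Expected number = 0.02768 × 800 = 22.14 ≈ 22.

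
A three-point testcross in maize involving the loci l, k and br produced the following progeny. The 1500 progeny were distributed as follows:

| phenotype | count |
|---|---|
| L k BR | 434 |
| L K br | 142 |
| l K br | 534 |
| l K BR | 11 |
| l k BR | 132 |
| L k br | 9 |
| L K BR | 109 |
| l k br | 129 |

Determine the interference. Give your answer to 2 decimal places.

The two most frequent reciprocal classes, L k BR and l K br, are the parental types, so the F1 was L k BR / l K br.
The two rarest classes, L k br and l K BR, are the double crossovers. Comparing them with the parentals, only the br allele has switched, so br is the middle locus and the order is l – br – k.
l–br: (274 + 20)/1500 = 0.1960; br–k: (238 + 20)/1500 = 0.1720.
Expected DCO frequency = 0.1960 × 0.1720 ≈ 0.03371; observed = 20/1500 ≈ 0.01333.
Coefficient of coincidence = 0.01333/0.03371 ≈ 0.40; interference = 1 − 0.40 = 0.60.

0.60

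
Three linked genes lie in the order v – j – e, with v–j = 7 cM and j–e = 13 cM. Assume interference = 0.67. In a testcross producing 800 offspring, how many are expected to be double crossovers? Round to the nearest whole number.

Map distances give recombination frequencies of 0.070 and 0.130 for the two intervals.
With interference 0.67 (so coincidence = 0.33), expected double-crossover frequency = 0.070 × 0.130 × 0.33 = 0.00300.
Expected number = 0.00300 × 800 = 2.40 ≈ 2.

2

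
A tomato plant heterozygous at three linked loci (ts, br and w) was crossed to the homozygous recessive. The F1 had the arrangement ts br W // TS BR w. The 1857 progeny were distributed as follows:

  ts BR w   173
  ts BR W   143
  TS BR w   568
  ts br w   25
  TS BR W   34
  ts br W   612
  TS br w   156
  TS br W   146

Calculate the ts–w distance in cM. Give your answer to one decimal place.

The two rarest classes, ts br w and TS BR W, are the double crossovers. Comparing them with the parentals, only the w allele has switched, so w is the middle locus and the order is ts – w – br.
Crossovers in the ts–w interval produce the single-crossover classes TS br W and ts BR w (146 + 173 = 319) plus the double crossovers (59).
RF(ts–w) = (319 + 59) / 1857 = 378/1857 = 0.2036 → 20.4 cM.

20.4 cM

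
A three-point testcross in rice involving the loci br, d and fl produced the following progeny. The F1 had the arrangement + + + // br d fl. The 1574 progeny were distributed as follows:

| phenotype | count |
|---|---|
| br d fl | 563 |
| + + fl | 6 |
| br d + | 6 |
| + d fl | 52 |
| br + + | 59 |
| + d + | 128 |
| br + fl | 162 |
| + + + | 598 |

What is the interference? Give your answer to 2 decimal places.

The two rarest classes, + + fl and br d +, are the double crossovers. Comparing them with the parentals, only the fl allele has switched, so fl is the middle locus and the order is br – fl – d.
br–fl: (111 + 12)/1574 = 0.0781; fl–d: (290 + 12)/1574 = 0.1919.
Expected DCO frequency = 0.0781 × 0.1919 ≈ 0.01499; observed = 12/1574 ≈ 0.00762.
Coefficient of coincidence = 0.00762/0.01499 ≈ 0.51; interference = 1 − 0.51 = 0.49.

0.49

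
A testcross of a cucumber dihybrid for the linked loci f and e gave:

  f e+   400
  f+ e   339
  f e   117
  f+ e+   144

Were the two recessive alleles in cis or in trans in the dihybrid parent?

The two most frequent classes are f+ e (339) and f e+ (400); these are the parental (non-recombinant) types.
So the F1 carried f+ e on one chromosome and f e+ on the other — the recessive alleles are on opposite chromosomes (trans / repulsion).

trans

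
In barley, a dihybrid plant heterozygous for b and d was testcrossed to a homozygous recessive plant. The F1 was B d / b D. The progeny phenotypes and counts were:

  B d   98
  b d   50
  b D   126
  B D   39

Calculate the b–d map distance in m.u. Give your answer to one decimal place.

28.4 m.u.

The recombinant classes are B D and b d: 39 + 50 = 89.
Recombination frequency = 89/313 = 0.2843 ≈ 28.4%, i.e. 28.4 m.u.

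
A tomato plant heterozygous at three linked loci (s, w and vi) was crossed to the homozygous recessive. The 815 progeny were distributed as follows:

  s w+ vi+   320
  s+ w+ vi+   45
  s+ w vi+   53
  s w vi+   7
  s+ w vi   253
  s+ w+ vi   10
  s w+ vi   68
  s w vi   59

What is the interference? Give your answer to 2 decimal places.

0.17

The two most frequent reciprocal classes, s+ w vi and s w+ vi+, are the parental types, so the F1 was s+ w vi / s w+ vi+.
The two rarest classes, s+ w+ vi and s w vi+, are the double crossovers. Comparing them with the parentals, only the w allele has switched, so w is the middle locus and the order is s – w – vi.
s–w: (104 + 17)/815 = 0.1485; w–vi: (121 + 17)/815 = 0.1693.
Expected DCO frequency = 0.1485 × 0.1693 ≈ 0.02514; observed = 17/815 ≈ 0.02086.
Coefficient of coincidence = 0.02086/0.02514 ≈ 0.83; interference = 1 − 0.83 = 0.17.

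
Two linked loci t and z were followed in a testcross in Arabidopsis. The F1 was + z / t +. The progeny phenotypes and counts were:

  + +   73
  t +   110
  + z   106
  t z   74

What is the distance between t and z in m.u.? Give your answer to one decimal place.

The recombinant classes are + + and t z: 73 + 74 = 147.
Recombination frequency = 147/363 = 0.4050 ≈ 40.5%, i.e. 40.5 m.u.

40.5 m.u.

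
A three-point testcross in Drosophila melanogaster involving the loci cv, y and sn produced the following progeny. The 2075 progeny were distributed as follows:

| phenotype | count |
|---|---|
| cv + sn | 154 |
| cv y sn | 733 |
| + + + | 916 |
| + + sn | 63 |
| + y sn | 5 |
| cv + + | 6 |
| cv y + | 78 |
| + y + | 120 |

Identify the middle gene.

The two most frequent reciprocal classes, + + + and cv y sn, are the parental types, so the F1 was + + + / cv y sn.
The two rarest classes, cv + + and + y sn, are the double crossovers. Comparing them with the parentals, only the cv allele has switched, so cv is the middle locus and the order is y – cv – sn.

cv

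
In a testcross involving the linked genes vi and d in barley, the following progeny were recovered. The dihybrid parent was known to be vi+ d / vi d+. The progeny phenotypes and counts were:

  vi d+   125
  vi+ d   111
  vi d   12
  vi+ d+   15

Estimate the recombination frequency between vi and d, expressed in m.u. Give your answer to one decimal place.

The recombinant classes are vi+ d+ and vi d: 15 + 12 = 27.
Recombination frequency = 27/263 = 0.1027 ≈ 10.3%, i.e. 10.3 m.u.

10.3 m.u.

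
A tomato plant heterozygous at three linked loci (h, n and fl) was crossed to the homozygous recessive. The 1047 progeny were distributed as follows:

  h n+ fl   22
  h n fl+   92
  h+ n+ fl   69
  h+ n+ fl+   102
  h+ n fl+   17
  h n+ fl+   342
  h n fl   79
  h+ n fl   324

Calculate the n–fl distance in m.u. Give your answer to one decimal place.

19.1 m.u.

The two most frequent reciprocal classes, h n+ fl+ and h+ n fl, are the parental types, so the F1 was h n+ fl+ / h+ n fl.
The two rarest classes, h n+ fl and h+ n fl+, are the double crossovers. Comparing them with the parentals, only the fl allele has switched, so fl is the middle locus and the order is h – fl – n.
Crossovers in the fl–n interval produce the single-crossover classes h n fl+ and h+ n+ fl (92 + 69 = 161) plus the double crossovers (39).
RF(fl–n) = (161 + 39) / 1047 = 200/1047 = 0.1910 → 19.1 m.u.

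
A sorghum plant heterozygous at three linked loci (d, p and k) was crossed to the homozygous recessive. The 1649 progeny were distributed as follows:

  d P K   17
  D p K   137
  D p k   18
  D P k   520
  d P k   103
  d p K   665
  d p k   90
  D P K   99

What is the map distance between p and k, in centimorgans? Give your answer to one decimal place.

The two most frequent reciprocal classes, D P k and d p K, are the parental types, so the F1 was D P k / d p K.
The two rarest classes, D p k and d P K, are the double crossovers. Comparing them with the parentals, only the p allele has switched, so p is the middle locus and the order is k – p – d.
Crossovers in the k–p interval produce the single-crossover classes D P K and d p k (99 + 90 = 189) plus the double crossovers (35).
RF(k–p) = (189 + 35) / 1649 = 224/1649 = 0.1358 → 13.6 centimorgans.

13.6 centimorgans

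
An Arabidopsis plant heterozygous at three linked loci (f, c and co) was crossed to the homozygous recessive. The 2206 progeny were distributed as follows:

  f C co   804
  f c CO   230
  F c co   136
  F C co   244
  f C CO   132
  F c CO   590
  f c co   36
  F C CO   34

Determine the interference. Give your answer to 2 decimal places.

0.16

The two most frequent reciprocal classes, f C co and F c CO, are the parental types, so the F1 was f C co / F c CO.
The two rarest classes, f c co and F C CO, are the double crossovers. Comparing them with the parentals, only the c allele has switched, so c is the middle locus and the order is f – c – co.
f–c: (474 + 70)/2206 = 0.2466; c–co: (268 + 70)/2206 = 0.1532.
Expected DCO frequency = 0.2466 × 0.1532 ≈ 0.03778; observed = 70/2206 ≈ 0.03173.
Coefficient of coincidence = 0.03173/0.03778 ≈ 0.84; interference = 1 − 0.84 = 0.16.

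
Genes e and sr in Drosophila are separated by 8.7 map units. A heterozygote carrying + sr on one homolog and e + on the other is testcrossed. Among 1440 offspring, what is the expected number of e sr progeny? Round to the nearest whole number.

A map distance of 8.7 map units corresponds to a recombination frequency of 0.087.
The F1 is + sr / e +, so e sr is a recombinant gamete class with expected frequency r/2 = 0.087/2 = 0.0435.
Expected number = 0.0435 × 1440 = 62.64 ≈ 63.

63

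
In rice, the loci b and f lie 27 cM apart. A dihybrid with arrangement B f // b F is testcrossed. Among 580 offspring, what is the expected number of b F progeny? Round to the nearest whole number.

A map distance of 27 cM corresponds to a recombination frequency of 0.270.
The F1 is B f / b F, so b F is a parental gamete class with expected frequency (1 − r)/2 = 0.730/2 = 0.3650.
Expected number = 0.3650 × 580 = 211.70 ≈ 212.

212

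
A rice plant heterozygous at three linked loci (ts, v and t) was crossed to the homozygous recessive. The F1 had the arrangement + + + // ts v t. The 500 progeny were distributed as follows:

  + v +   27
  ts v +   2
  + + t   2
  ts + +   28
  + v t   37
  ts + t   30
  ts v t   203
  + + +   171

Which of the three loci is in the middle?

The two rarest classes, + + t and ts v +, are the double crossovers. Comparing them with the parentals, only the t allele has switched, so t is the middle locus and the order is v – t – ts.

t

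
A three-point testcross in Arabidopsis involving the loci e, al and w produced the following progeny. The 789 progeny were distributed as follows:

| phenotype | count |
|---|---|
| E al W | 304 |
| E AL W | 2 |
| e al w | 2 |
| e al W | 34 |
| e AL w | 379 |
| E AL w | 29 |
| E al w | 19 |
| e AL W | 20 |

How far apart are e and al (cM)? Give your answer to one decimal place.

The two most frequent reciprocal classes, E al W and e AL w, are the parental types, so the F1 was E al W / e AL w.
The two rarest classes, E AL W and e al w, are the double crossovers. Comparing them with the parentals, only the al allele has switched, so al is the middle locus and the order is e – al – w.
Crossovers in the e–al interval produce the single-crossover classes e al W and E AL w (34 + 29 = 63) plus the double crossovers (4).
RF(e–al) = (63 + 4) / 789 = 67/789 = 0.0849 → 8.5 cM.

8.5 cM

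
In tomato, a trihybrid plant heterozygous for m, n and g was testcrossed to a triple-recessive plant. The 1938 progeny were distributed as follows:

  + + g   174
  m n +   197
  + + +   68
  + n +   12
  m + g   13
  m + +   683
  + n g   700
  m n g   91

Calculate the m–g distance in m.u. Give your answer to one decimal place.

The two most frequent reciprocal classes, m + + and + n g, are the parental types, so the F1 was m + + / + n g.
The two rarest classes, m + g and + n +, are the double crossovers. Comparing them with the parentals, only the g allele has switched, so g is the middle locus and the order is m – g – n.
Crossovers in the m–g interval produce the single-crossover classes + + + and m n g (68 + 91 = 159) plus the double crossovers (25).
RF(m–g) = (159 + 25) / 1938 = 184/1938 = 0.0949 → 9.5 m.u.

9.5 m.u.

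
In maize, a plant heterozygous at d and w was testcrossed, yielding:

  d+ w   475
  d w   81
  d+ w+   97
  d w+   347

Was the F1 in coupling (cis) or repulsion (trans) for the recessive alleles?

The two most frequent classes are d+ w (475) and d w+ (347); these are the parental (non-recombinant) types.
So the F1 carried d+ w on one chromosome and d w+ on the other — the recessive alleles are on opposite chromosomes (trans / repulsion).

trans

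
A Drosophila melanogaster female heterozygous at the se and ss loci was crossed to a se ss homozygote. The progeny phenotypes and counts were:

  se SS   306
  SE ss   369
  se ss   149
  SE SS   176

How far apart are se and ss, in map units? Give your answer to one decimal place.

The two most frequent classes, SE ss (369) and se SS (306), are the parental types, so the F1 was SE ss / se SS.
The recombinant classes are SE SS and se ss: 176 + 149 = 325.
Recombination frequency = 325/1000 = 0.3250 ≈ 32.5%, i.e. 32.5 map units.

32.5 map units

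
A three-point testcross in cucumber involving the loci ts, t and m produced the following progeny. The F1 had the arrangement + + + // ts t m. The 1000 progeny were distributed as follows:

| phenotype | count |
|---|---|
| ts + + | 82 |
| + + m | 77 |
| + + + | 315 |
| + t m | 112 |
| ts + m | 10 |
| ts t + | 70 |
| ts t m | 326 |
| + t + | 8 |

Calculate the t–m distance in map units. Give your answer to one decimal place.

16.5 map units

The two rarest classes, + t + and ts + m, are the double crossovers. Comparing them with the parentals, only the t allele has switched, so t is the middle locus and the order is ts – t – m.
Crossovers in the t–m interval produce the single-crossover classes + + m and ts t + (77 + 70 = 147) plus the double crossovers (18).
RF(t–m) = (147 + 18) / 1000 = 165/1000 = 0.1650 → 16.5 map units.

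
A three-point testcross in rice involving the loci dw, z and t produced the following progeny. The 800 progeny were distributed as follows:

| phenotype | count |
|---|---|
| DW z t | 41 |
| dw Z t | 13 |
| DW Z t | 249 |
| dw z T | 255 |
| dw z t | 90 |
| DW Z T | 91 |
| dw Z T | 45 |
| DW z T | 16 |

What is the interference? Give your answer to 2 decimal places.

0.04

The two most frequent reciprocal classes, dw z T and DW Z t, are the parental types, so the F1 was dw z T / DW Z t.
The two rarest classes, DW z T and dw Z t, are the double crossovers. Comparing them with the parentals, only the dw allele has switched, so dw is the middle locus and the order is t – dw – z.
t–dw: (181 + 29)/800 = 0.2625; dw–z: (86 + 29)/800 = 0.1437.
Expected DCO frequency = 0.2625 × 0.1437 ≈ 0.03772; observed = 29/800 ≈ 0.03625.
Coefficient of coincidence = 0.03625/0.03772 ≈ 0.96; interference = 1 − 0.96 = 0.04.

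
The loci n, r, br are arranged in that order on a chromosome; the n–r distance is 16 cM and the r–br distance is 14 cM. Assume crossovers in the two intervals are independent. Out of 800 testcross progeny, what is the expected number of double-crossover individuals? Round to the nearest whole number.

18

Map distances give recombination frequencies of 0.160 and 0.140 for the two intervals.
With no interference, expected double-crossover frequency = 0.160 × 0.140 = 0.02240.
Expected number = 0.02240 × 800 = 17.92 ≈ 18.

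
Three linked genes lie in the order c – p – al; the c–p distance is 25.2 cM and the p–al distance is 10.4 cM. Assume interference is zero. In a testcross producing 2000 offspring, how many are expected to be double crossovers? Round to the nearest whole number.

52

Map distances give recombination frequencies of 0.252 and 0.104 for the two intervals.
With no interference, expected double-crossover frequency = 0.252 × 0.104 = 0.02621.
Expected number = 0.02621 × 2000 = 52.42 ≈ 52.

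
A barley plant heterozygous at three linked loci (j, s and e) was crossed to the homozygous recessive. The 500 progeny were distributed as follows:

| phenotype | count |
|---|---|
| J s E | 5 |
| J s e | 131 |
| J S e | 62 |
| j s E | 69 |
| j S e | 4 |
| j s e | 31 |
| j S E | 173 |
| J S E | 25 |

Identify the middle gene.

e

The two most frequent reciprocal classes, J s e and j S E, are the parental types, so the F1 was J s e / j S E.
The two rarest classes, J s E and j S e, are the double crossovers. Comparing them with the parentals, only the e allele has switched, so e is the middle locus and the order is j – e – s.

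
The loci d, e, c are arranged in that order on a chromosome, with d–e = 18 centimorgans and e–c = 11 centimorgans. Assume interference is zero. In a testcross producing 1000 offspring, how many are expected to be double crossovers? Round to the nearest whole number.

20

Map distances give recombination frequencies of 0.180 and 0.110 for the two intervals.
With no interference, expected double-crossover frequency = 0.180 × 0.110 = 0.01980.
Expected number = 0.01980 × 1000 = 19.80 ≈ 20.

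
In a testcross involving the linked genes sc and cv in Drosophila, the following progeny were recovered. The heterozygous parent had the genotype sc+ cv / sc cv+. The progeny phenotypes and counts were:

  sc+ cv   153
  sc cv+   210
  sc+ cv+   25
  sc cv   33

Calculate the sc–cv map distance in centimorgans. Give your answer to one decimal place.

The recombinant classes are sc+ cv+ and sc cv: 25 + 33 = 58.
Recombination frequency = 58/421 = 0.1378 ≈ 13.8%, i.e. 13.8 centimorgans.

13.8 centimorgans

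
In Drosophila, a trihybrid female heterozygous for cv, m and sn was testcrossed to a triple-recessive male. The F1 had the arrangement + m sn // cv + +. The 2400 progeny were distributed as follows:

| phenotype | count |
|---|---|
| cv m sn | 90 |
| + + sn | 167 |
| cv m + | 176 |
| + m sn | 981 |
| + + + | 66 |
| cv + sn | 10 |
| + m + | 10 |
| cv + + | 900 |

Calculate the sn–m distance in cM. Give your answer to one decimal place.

The two rarest classes, + m + and cv + sn, are the double crossovers. Comparing them with the parentals, only the sn allele has switched, so sn is the middle locus and the order is cv – sn – m.
Crossovers in the sn–m interval produce the single-crossover classes + + sn and cv m + (167 + 176 = 343) plus the double crossovers (20).
RF(sn–m) = (343 + 20) / 2400 = 363/2400 = 0.1512 → 15.1 cM.

15.1 cM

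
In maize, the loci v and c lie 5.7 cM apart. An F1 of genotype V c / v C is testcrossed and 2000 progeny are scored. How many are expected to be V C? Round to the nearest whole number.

57

A map distance of 5.7 cM corresponds to a recombination frequency of 0.057.
The F1 is V c / v C, so V C is a recombinant gamete class with expected frequency r/2 = 0.057/2 = 0.0285.
Expected number = 0.0285 × 2000 = 57.00 ≈ 57.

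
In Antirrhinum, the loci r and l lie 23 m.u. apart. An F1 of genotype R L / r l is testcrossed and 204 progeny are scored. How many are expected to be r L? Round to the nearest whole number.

23

A map distance of 23 m.u. corresponds to a recombination frequency of 0.230.
The F1 is R L / r l, so r L is a recombinant gamete class with expected frequency r/2 = 0.230/2 = 0.1150.
Expected number = 0.1150 × 204 = 23.46 ≈ 23.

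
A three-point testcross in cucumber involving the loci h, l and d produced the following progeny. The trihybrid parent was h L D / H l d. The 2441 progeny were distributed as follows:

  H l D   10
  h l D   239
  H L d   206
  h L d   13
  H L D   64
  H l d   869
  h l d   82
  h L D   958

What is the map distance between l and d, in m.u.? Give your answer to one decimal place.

19.2 m.u.

The two rarest classes, h L d and H l D, are the double crossovers. Comparing them with the parentals, only the d allele has switched, so d is the middle locus and the order is l – d – h.
Crossovers in the l–d interval produce the single-crossover classes h l D and H L d (239 + 206 = 445) plus the double crossovers (23).
RF(l–d) = (445 + 23) / 2441 = 468/2441 = 0.1917 → 19.2 m.u.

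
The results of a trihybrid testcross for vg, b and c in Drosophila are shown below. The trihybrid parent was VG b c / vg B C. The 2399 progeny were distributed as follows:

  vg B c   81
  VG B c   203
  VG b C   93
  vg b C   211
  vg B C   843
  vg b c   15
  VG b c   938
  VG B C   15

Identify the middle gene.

vg

The two rarest classes, vg b c and VG B C, are the double crossovers. Comparing them with the parentals, only the vg allele has switched, so vg is the middle locus and the order is c – vg – b.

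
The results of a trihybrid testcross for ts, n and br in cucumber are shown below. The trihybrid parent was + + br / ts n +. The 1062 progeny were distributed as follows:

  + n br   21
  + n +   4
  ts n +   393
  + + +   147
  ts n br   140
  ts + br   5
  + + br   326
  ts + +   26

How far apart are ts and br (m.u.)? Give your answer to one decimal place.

The two rarest classes, ts + br and + n +, are the double crossovers. Comparing them with the parentals, only the ts allele has switched, so ts is the middle locus and the order is br – ts – n.
Crossovers in the br–ts interval produce the single-crossover classes + + + and ts n br (147 + 140 = 287) plus the double crossovers (9).
RF(br–ts) = (287 + 9) / 1062 = 296/1062 = 0.2787 → 27.9 m.u.

27.9 m.u.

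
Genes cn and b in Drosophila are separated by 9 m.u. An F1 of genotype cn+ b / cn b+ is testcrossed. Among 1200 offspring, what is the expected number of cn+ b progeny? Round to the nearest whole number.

A map distance of 9 m.u. corresponds to a recombination frequency of 0.090.
The F1 is cn+ b / cn b+, so cn+ b is a parental gamete class with expected frequency (1 − r)/2 = 0.910/2 = 0.4550.
Expected number = 0.4550 × 1200 = 546.00 ≈ 546.

546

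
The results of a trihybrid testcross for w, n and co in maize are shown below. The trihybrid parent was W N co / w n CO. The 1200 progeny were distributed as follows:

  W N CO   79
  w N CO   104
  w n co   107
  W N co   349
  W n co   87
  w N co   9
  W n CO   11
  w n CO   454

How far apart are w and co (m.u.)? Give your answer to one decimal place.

17.2 m.u.

The two rarest classes, w N co and W n CO, are the double crossovers. Comparing them with the parentals, only the w allele has switched, so w is the middle locus and the order is n – w – co.
Crossovers in the w–co interval produce the single-crossover classes W N CO and w n co (79 + 107 = 186) plus the double crossovers (20).
RF(w–co) = (186 + 20) / 1200 = 206/1200 = 0.1717 → 17.2 m.u.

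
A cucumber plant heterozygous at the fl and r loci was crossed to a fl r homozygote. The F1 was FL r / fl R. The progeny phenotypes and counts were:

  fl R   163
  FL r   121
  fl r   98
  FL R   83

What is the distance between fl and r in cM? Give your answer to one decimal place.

The recombinant classes are FL R and fl r: 83 + 98 = 181.
Recombination frequency = 181/465 = 0.3892 ≈ 38.9%, i.e. 38.9 cM.

38.9 cM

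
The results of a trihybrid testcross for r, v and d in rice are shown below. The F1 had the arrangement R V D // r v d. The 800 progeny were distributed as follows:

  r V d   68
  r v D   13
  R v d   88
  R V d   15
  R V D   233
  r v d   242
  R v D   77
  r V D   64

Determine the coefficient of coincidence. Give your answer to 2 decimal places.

0.72

The two rarest classes, R V d and r v D, are the double crossovers. Comparing them with the parentals, only the d allele has switched, so d is the middle locus and the order is r – d – v.
r–d: (152 + 28)/800 = 0.2250; d–v: (145 + 28)/800 = 0.2162.
Expected DCO frequency = 0.2250 × 0.2162 ≈ 0.04865; observed = 28/800 ≈ 0.03500.
Coefficient of coincidence = 0.03500/0.04865 ≈ 0.72.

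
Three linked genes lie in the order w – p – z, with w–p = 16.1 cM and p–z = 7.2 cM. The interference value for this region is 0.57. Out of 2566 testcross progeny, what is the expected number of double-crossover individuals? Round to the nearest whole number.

Map distances give recombination frequencies of 0.161 and 0.072 for the two intervals.
With interference 0.57 (so coincidence = 0.43), expected double-crossover frequency = 0.161 × 0.072 × 0.43 = 0.00498.
Expected number = 0.00498 × 2566 = 12.79 ≈ 13.

13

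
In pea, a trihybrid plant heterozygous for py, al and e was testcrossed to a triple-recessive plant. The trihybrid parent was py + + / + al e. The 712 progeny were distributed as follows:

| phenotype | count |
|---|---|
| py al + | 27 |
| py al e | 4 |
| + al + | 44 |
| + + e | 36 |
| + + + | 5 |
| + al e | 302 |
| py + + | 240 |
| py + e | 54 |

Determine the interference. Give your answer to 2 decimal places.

0.17

The two rarest classes, + + + and py al e, are the double crossovers. Comparing them with the parentals, only the py allele has switched, so py is the middle locus and the order is e – py – al.
e–py: (98 + 9)/712 = 0.1503; py–al: (63 + 9)/712 = 0.1011.
Expected DCO frequency = 0.1503 × 0.1011 ≈ 0.01520; observed = 9/712 ≈ 0.01264.
Coefficient of coincidence = 0.01264/0.01520 ≈ 0.83; interference = 1 − 0.83 = 0.17.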